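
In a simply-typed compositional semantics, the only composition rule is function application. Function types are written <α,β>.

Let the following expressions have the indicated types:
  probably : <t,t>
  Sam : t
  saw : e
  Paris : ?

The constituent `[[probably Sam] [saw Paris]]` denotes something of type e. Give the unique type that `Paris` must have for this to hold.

For [[probably Sam] [saw Paris]] to have type e with [probably Sam] of type t, [saw Paris] must be the function: [saw Paris] : <t,e>.
For [saw Paris] to have type <t,e> with saw of type e, Paris must be the function: Paris : <e,<t,e>>.

<e,<t,e>>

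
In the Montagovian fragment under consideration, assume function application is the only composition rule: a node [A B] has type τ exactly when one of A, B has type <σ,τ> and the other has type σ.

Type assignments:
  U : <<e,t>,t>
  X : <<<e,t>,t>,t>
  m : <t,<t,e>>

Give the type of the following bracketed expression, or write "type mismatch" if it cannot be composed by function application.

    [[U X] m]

[U X]: <<<e,t>,t>,t> applied to <<e,t>,t> yields t.
[[U X] m]: <t,<t,e>> applied to t yields <t,e>.

<t,e>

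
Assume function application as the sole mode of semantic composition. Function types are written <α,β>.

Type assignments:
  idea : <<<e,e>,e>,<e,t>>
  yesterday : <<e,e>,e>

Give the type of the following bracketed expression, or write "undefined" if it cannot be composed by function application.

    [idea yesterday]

<e,t>

[idea yesterday]: <<<e,e>,e>,<e,t>> applied to <<e,e>,e> yields <e,t>.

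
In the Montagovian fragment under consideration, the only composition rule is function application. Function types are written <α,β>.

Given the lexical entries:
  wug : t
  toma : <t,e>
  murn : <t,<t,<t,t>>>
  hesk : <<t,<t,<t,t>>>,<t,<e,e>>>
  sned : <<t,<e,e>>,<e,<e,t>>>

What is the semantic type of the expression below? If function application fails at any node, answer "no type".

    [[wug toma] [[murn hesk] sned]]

[wug toma]: toma is <t,e>, wug is t; result e.
[murn hesk]: hesk is <<t,<t,<t,t>>>,<t,<e,e>>>, murn is <t,<t,<t,t>>>; result <t,<e,e>>.
[[murn hesk] sned]: sned is <<t,<e,e>>,<e,<e,t>>>, [murn hesk] is <t,<e,e>>; result <e,<e,t>>.
[[wug toma] [[murn hesk] sned]]: [[murn hesk] sned] is <e,<e,t>>, [wug toma] is e; result <e,t>.

<e,t>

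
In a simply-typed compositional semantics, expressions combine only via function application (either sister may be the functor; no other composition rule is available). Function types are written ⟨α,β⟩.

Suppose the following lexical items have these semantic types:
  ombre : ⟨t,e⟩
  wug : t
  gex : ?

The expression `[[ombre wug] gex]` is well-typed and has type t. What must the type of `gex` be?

⟨e,t⟩

At [[ombre wug] gex] (required: t): [ombre wug] is e, which is not a function with range t; hence gex is the functor — type ⟨e,t⟩.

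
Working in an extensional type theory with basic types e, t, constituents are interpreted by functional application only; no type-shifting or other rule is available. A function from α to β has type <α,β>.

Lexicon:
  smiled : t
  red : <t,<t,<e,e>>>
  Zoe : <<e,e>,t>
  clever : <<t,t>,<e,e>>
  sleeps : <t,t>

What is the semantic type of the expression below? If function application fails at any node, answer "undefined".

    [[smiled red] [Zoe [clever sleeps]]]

[smiled red]: red is <t,<t,<e,e>>>, smiled is t; result <t,<e,e>>.
[clever sleeps]: clever is <<t,t>,<e,e>>, sleeps is <t,t>; result <e,e>.
[Zoe [clever sleeps]]: Zoe is <<e,e>,t>, [clever sleeps] is <e,e>; result t.
[[smiled red] [Zoe [clever sleeps]]]: [smiled red] is <t,<e,e>>, [Zoe [clever sleeps]] is t; result <e,e>.

<e,e>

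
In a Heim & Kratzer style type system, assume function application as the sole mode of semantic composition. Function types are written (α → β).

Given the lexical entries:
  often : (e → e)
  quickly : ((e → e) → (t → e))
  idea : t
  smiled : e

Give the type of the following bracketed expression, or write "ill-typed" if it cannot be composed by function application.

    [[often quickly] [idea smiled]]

[often quickly] — quickly of type ((e → e) → (t → e)) combines with often of type (e → e): type (t → e).
At [idea smiled]: neither t nor e can take the other as argument; the node is ill-typed.

ill-typed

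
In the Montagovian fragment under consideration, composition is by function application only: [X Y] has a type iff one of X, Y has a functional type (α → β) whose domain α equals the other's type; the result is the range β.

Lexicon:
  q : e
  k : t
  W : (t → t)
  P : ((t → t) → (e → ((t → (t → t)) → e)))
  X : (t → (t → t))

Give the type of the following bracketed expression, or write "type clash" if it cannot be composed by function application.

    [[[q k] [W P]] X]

type clash

[q k]: e and t cannot combine by function application — type clash.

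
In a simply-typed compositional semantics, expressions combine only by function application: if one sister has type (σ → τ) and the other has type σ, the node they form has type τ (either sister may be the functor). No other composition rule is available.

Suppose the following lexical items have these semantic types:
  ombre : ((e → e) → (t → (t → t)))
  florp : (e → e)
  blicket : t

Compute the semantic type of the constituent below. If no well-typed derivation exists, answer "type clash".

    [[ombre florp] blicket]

[ombre florp]: ombre is ((e → e) → (t → (t → t))), florp is (e → e); result (t → (t → t)).
[[ombre florp] blicket]: [ombre florp] is (t → (t → t)), blicket is t; result (t → t).

(t → t)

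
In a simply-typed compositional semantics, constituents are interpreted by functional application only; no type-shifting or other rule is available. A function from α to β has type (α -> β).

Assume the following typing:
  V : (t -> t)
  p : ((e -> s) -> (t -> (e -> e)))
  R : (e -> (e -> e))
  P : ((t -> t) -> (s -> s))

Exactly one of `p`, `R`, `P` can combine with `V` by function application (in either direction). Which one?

P

p : ((e -> s) -> (t -> (e -> e))) — V needs t; p needs (e -> s); neither fits.
R : (e -> (e -> e)) — V needs t; R needs e; neither fits.
P — combines: P : ((t -> t) -> (s -> s)) takes V : (t -> t) as argument, giving (s -> s).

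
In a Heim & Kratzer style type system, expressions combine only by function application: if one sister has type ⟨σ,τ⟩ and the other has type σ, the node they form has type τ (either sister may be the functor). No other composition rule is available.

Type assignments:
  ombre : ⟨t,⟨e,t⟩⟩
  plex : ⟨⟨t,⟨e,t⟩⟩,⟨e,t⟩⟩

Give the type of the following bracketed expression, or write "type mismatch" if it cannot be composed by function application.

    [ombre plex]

⟨e,t⟩

[ombre plex]: ⟨⟨t,⟨e,t⟩⟩,⟨e,t⟩⟩ applied to ⟨t,⟨e,t⟩⟩ yields ⟨e,t⟩.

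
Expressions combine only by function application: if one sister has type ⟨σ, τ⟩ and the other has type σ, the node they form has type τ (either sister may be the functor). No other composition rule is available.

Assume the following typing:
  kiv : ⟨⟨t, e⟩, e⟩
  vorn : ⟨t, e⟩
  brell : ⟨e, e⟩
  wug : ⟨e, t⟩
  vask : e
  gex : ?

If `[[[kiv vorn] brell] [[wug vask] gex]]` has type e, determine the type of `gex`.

For [[[kiv vorn] brell] [[wug vask] gex]] to have type e with [[kiv vorn] brell] of type e, [[wug vask] gex] must be the function: [[wug vask] gex] : ⟨e, e⟩.
For [[wug vask] gex] to have type ⟨e, e⟩ with [wug vask] of type t, gex must be the function: gex : ⟨t, ⟨e, e⟩⟩.

⟨t, ⟨e, e⟩⟩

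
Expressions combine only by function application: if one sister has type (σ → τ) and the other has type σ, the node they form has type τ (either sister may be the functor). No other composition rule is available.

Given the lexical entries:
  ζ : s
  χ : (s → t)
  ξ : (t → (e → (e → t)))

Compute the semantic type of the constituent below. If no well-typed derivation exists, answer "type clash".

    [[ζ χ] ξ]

(e → (e → t))

[ζ χ]: χ is (s → t), ζ is s; result t.
[[ζ χ] ξ]: ξ is (t → (e → (e → t))), [ζ χ] is t; result (e → (e → t)).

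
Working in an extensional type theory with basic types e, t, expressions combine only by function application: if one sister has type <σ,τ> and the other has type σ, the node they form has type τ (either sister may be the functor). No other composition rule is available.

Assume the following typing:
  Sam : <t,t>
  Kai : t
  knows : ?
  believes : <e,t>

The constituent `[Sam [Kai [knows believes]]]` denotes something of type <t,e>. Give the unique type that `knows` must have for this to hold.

<<e,t>,<t,<<t,t>,<t,e>>>>

[Sam [Kai [knows believes]]] must have type <t,e>. The sister Sam has type <t,t>; that is not a function onto <t,e>, so [Kai [knows believes]] must be the functor, of type <<t,t>,<t,e>>.
[Kai [knows believes]] must have type <<t,t>,<t,e>>. The sister Kai has type t; that is not a function onto <<t,t>,<t,e>>, so [knows believes] must be the functor, of type <t,<<t,t>,<t,e>>>.
[knows believes] must have type <t,<<t,t>,<t,e>>>. The sister believes has type <e,t>; that is not a function onto <t,<<t,t>,<t,e>>>, so knows must be the functor, of type <<e,t>,<t,<<t,t>,<t,e>>>>.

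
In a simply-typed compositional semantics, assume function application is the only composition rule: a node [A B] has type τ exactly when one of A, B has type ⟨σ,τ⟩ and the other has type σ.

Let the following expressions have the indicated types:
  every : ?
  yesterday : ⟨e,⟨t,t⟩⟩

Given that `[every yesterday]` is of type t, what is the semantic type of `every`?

⟨⟨e,⟨t,t⟩⟩,t⟩

[every yesterday] is required to be t. yesterday : ⟨e,⟨t,t⟩⟩ cannot yield t as functor, so every : ⟨⟨e,⟨t,t⟩⟩,t⟩.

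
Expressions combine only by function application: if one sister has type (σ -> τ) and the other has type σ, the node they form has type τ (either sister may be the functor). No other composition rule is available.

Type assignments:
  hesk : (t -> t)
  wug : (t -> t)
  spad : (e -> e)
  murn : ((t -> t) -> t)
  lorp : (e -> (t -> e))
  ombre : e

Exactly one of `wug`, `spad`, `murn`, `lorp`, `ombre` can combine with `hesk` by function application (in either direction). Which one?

wug : (t -> t) — neither side's domain matches the other.
spad : (e -> e) — neither side's domain matches the other.
murn — combines: murn : ((t -> t) -> t) takes hesk : (t -> t) as argument, giving t.
lorp : (e -> (t -> e)) — neither side's domain matches the other.
ombre : e — neither side's domain matches the other.

murn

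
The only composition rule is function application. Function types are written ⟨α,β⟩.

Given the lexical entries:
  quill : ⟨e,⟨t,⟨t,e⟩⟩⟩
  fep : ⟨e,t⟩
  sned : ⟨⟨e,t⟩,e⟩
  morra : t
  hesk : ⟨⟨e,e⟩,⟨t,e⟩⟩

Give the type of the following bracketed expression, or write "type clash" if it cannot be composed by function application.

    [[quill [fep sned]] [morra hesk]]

type clash

[fep sned]: sned is ⟨⟨e,t⟩,e⟩, fep is ⟨e,t⟩; result e.
[quill [fep sned]]: quill is ⟨e,⟨t,⟨t,e⟩⟩⟩, [fep sned] is e; result ⟨t,⟨t,e⟩⟩.
At [morra hesk]: neither t nor ⟨⟨e,e⟩,⟨t,e⟩⟩ can take the other as argument; the node is ill-typed.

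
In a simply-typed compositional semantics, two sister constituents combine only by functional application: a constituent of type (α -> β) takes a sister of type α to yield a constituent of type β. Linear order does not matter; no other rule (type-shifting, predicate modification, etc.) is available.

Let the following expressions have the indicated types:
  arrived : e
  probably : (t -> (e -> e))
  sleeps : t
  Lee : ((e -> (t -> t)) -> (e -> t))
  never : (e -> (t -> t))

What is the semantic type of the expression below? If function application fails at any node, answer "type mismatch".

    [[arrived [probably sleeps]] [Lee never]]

[probably sleeps]: (t -> (e -> e)) applied to t yields (e -> e).
[arrived [probably sleeps]]: (e -> e) applied to e yields e.
[Lee never]: ((e -> (t -> t)) -> (e -> t)) applied to (e -> (t -> t)) yields (e -> t).
[[arrived [probably sleeps]] [Lee never]]: (e -> t) applied to e yields t.

t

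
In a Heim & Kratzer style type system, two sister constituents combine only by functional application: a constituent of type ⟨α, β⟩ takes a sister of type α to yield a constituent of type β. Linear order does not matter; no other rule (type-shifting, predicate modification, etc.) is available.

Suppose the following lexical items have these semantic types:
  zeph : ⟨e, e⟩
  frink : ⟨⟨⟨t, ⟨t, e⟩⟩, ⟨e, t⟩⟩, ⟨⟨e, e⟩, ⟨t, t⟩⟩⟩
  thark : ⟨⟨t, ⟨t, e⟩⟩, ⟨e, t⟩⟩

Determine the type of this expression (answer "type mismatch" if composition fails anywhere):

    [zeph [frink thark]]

⟨t, t⟩

[frink thark]: frink is ⟨⟨⟨t, ⟨t, e⟩⟩, ⟨e, t⟩⟩, ⟨⟨e, e⟩, ⟨t, t⟩⟩⟩, thark is ⟨⟨t, ⟨t, e⟩⟩, ⟨e, t⟩⟩; result ⟨⟨e, e⟩, ⟨t, t⟩⟩.
[zeph [frink thark]]: [frink thark] is ⟨⟨e, e⟩, ⟨t, t⟩⟩, zeph is ⟨e, e⟩; result ⟨t, t⟩.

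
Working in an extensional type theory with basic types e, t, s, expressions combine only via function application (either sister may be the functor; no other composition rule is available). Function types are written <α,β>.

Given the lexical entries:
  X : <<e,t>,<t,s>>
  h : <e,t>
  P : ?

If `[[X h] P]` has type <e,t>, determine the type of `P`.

For [[X h] P] to have type <e,t> with [X h] of type <t,s>, P must be the function: P : <<t,s>,<e,t>>.

<<t,s>,<e,t>>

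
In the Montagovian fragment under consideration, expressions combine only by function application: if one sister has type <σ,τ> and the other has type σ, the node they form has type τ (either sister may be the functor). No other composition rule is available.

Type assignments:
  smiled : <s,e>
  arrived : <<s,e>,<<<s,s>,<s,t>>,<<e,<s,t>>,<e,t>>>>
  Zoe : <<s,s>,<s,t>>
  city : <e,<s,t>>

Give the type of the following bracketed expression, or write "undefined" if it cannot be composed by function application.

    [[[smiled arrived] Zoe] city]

<e,t>

At [smiled arrived], arrived : <<s,e>,<<<s,s>,<s,t>>,<<e,<s,t>>,<e,t>>>> takes smiled : <s,e>, giving <<<s,s>,<s,t>>,<<e,<s,t>>,<e,t>>>.
At [[smiled arrived] Zoe], [smiled arrived] : <<<s,s>,<s,t>>,<<e,<s,t>>,<e,t>>> takes Zoe : <<s,s>,<s,t>>, giving <<e,<s,t>>,<e,t>>.
At [[[smiled arrived] Zoe] city], [[smiled arrived] Zoe] : <<e,<s,t>>,<e,t>> takes city : <e,<s,t>>, giving <e,t>.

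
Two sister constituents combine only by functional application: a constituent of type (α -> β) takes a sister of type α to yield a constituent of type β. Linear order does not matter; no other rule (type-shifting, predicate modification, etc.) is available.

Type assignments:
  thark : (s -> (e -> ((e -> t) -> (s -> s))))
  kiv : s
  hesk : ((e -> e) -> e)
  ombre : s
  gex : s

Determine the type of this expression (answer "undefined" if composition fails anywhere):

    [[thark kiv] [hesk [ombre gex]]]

undefined

[thark kiv]: thark is (s -> (e -> ((e -> t) -> (s -> s)))), kiv is s; result (e -> ((e -> t) -> (s -> s))).
[ombre gex]: s with s — neither is a function whose domain matches the other; composition fails here.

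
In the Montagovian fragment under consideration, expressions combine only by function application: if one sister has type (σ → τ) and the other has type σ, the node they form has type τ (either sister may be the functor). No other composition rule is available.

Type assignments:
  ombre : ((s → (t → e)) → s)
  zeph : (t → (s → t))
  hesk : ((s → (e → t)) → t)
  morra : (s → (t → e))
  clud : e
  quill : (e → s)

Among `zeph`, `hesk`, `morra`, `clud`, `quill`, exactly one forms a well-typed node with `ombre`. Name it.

zeph : (t → (s → t)) — no; ombre wants (s → (t → e)), and zeph wants t.
hesk : ((s → (e → t)) → t) — no; ombre wants (s → (t → e)), and hesk wants (s → (e → t)).
morra — combines: ombre : ((s → (t → e)) → s) takes morra : (s → (t → e)) as argument, giving s.
clud : e — no; ombre wants (s → (t → e)), and clud wants nothing (atomic).
quill : (e → s) — no; ombre wants (s → (t → e)), and quill wants e.

morra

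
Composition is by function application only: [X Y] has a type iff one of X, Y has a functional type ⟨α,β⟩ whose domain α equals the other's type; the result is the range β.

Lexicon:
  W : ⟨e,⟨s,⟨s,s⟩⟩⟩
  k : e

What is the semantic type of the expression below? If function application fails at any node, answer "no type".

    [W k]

⟨s,⟨s,s⟩⟩

[W k] — W of type ⟨e,⟨s,⟨s,s⟩⟩⟩ combines with k of type e: type ⟨s,⟨s,s⟩⟩.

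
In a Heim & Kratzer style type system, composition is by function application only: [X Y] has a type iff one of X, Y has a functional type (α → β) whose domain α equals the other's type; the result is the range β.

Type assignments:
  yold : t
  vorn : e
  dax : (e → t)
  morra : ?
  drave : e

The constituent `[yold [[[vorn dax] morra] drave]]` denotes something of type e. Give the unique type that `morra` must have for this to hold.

(t → (e → (t → e)))

[yold [[[vorn dax] morra] drave]] is required to be e. yold : t cannot yield e as functor, so [[[vorn dax] morra] drave] : (t → e).
[[[vorn dax] morra] drave] is required to be (t → e). drave : e cannot yield (t → e) as functor, so [[vorn dax] morra] : (e → (t → e)).
[[vorn dax] morra] is required to be (e → (t → e)). [vorn dax] : t cannot yield (e → (t → e)) as functor, so morra : (t → (e → (t → e))).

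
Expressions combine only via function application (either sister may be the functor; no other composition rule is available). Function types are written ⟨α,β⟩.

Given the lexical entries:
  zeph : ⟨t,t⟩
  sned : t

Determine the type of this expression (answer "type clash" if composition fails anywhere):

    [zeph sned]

t

At [zeph sned], zeph : ⟨t,t⟩ takes sned : t, giving t.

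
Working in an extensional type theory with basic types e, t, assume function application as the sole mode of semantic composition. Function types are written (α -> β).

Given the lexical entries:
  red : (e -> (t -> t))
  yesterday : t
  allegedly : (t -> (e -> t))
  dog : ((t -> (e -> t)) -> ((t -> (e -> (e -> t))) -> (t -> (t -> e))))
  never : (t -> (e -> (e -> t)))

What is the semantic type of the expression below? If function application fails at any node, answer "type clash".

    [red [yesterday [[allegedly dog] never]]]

type clash

[allegedly dog] — dog of type ((t -> (e -> t)) -> ((t -> (e -> (e -> t))) -> (t -> (t -> e)))) combines with allegedly of type (t -> (e -> t)): type ((t -> (e -> (e -> t))) -> (t -> (t -> e))).
[[allegedly dog] never] — [allegedly dog] of type ((t -> (e -> (e -> t))) -> (t -> (t -> e))) combines with never of type (t -> (e -> (e -> t))): type (t -> (t -> e)).
[yesterday [[allegedly dog] never]] — [[allegedly dog] never] of type (t -> (t -> e)) combines with yesterday of type t: type (t -> e).
[red [yesterday [[allegedly dog] never]]]: (e -> (t -> t)) and (t -> e) cannot combine by function application — type clash.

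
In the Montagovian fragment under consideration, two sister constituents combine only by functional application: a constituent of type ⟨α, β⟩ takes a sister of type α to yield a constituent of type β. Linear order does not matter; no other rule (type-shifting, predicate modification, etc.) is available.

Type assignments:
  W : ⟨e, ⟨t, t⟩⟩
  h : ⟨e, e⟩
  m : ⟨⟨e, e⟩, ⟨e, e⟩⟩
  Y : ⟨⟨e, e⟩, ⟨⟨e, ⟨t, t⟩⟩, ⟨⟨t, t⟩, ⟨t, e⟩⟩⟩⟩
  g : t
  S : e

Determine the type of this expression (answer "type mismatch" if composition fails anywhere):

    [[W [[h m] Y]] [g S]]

[h m]: functor m : ⟨⟨e, e⟩, ⟨e, e⟩⟩, argument h : ⟨e, e⟩; result ⟨e, e⟩.
[[h m] Y]: functor Y : ⟨⟨e, e⟩, ⟨⟨e, ⟨t, t⟩⟩, ⟨⟨t, t⟩, ⟨t, e⟩⟩⟩⟩, argument [h m] : ⟨e, e⟩; result ⟨⟨e, ⟨t, t⟩⟩, ⟨⟨t, t⟩, ⟨t, e⟩⟩⟩.
[W [[h m] Y]]: functor [[h m] Y] : ⟨⟨e, ⟨t, t⟩⟩, ⟨⟨t, t⟩, ⟨t, e⟩⟩⟩, argument W : ⟨e, ⟨t, t⟩⟩; result ⟨⟨t, t⟩, ⟨t, e⟩⟩.
At [g S]: neither t nor e can take the other as argument; the node is ill-typed.

type mismatch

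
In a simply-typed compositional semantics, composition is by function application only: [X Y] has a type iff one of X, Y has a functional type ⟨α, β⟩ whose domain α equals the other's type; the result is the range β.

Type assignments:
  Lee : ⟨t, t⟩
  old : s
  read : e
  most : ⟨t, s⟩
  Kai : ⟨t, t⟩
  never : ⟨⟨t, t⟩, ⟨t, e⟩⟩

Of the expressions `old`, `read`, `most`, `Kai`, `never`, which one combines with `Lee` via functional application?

old : s — neither side's domain matches the other.
read : e — neither side's domain matches the other.
most : ⟨t, s⟩ — neither side's domain matches the other.
Kai : ⟨t, t⟩ — neither side's domain matches the other.
never — combines: never : ⟨⟨t, t⟩, ⟨t, e⟩⟩ takes Lee : ⟨t, t⟩ as argument, giving ⟨t, e⟩.

never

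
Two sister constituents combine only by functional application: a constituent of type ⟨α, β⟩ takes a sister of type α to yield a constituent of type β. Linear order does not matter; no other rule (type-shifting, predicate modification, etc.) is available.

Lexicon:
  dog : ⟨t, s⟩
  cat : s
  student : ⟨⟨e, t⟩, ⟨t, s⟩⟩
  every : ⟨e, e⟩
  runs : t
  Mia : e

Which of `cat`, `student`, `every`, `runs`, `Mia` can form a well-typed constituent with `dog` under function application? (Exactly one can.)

cat : s — does not combine with dog.
student : ⟨⟨e, t⟩, ⟨t, s⟩⟩ — does not combine with dog.
every : ⟨e, e⟩ — does not combine with dog.
runs — combines: dog : ⟨t, s⟩ takes runs : t as argument, giving s.
Mia : e — does not combine with dog.

runs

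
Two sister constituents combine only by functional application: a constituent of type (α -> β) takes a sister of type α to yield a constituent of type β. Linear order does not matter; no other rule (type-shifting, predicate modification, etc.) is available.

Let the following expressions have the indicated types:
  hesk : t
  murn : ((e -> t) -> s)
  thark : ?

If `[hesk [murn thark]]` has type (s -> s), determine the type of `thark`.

(((e -> t) -> s) -> (t -> (s -> s)))

[hesk [murn thark]] must have type (s -> s). The sister hesk has type t; that is not a function onto (s -> s), so [murn thark] must be the functor, of type (t -> (s -> s)).
[murn thark] must have type (t -> (s -> s)). The sister murn has type ((e -> t) -> s); that is not a function onto (t -> (s -> s)), so thark must be the functor, of type (((e -> t) -> s) -> (t -> (s -> s))).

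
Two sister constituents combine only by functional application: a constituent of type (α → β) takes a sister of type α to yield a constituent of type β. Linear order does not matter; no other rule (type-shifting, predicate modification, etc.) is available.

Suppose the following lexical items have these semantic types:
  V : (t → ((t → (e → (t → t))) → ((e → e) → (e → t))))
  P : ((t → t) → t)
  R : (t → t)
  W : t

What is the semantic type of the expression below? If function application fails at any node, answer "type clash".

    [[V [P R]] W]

type clash

[P R]: functor P : ((t → t) → t), argument R : (t → t); result t.
[V [P R]]: functor V : (t → ((t → (e → (t → t))) → ((e → e) → (e → t)))), argument [P R] : t; result ((t → (e → (t → t))) → ((e → e) → (e → t))).
At [[V [P R]] W]: neither ((t → (e → (t → t))) → ((e → e) → (e → t))) nor t can take the other as argument; the node is ill-typed.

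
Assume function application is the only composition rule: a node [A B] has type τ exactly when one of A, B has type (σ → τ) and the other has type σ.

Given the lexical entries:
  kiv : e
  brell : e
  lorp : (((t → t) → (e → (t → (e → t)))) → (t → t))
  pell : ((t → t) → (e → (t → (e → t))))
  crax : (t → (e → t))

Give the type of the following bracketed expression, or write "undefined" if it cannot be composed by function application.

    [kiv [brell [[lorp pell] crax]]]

[lorp pell]: functor lorp : (((t → t) → (e → (t → (e → t)))) → (t → t)), argument pell : ((t → t) → (e → (t → (e → t)))); result (t → t).
At [[lorp pell] crax]: neither (t → t) nor (t → (e → t)) can take the other as argument; the node is ill-typed.

undefined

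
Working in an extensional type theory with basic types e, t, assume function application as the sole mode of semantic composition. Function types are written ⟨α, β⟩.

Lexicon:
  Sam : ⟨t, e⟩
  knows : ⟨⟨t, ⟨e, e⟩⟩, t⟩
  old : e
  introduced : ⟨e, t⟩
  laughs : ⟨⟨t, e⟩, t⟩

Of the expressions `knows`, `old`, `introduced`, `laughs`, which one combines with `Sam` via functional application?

laughs

knows : ⟨⟨t, ⟨e, e⟩⟩, t⟩ — does not combine with Sam.
old : e — does not combine with Sam.
introduced : ⟨e, t⟩ — does not combine with Sam.
laughs — combines: laughs : ⟨⟨t, e⟩, t⟩ takes Sam : ⟨t, e⟩ as argument, giving t.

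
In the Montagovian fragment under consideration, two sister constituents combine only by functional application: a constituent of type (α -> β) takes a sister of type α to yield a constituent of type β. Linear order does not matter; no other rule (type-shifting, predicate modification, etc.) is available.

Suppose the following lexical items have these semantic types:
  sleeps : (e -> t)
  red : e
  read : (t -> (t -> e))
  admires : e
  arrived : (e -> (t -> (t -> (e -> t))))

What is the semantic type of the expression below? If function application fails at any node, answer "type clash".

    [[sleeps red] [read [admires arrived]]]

type clash

[sleeps red]: functor sleeps : (e -> t), argument red : e; result t.
[admires arrived]: functor arrived : (e -> (t -> (t -> (e -> t)))), argument admires : e; result (t -> (t -> (e -> t))).
At [read [admires arrived]]: neither (t -> (t -> e)) nor (t -> (t -> (e -> t))) can take the other as argument; the node is ill-typed.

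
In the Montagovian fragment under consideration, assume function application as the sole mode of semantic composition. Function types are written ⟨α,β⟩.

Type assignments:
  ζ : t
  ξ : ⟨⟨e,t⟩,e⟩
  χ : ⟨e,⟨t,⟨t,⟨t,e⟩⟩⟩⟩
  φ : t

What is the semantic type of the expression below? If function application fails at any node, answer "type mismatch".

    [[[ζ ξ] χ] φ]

type mismatch

At [ζ ξ]: neither t nor ⟨⟨e,t⟩,e⟩ can take the other as argument; the node is ill-typed.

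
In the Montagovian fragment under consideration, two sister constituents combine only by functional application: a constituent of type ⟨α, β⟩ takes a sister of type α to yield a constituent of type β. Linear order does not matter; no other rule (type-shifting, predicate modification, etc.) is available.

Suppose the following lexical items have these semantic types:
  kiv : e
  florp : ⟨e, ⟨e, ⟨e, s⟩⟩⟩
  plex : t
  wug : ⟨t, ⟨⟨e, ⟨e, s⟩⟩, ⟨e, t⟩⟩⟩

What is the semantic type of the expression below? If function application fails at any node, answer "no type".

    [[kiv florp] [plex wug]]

⟨e, t⟩

[kiv florp] — florp of type ⟨e, ⟨e, ⟨e, s⟩⟩⟩ combines with kiv of type e: type ⟨e, ⟨e, s⟩⟩.
[plex wug] — wug of type ⟨t, ⟨⟨e, ⟨e, s⟩⟩, ⟨e, t⟩⟩⟩ combines with plex of type t: type ⟨⟨e, ⟨e, s⟩⟩, ⟨e, t⟩⟩.
[[kiv florp] [plex wug]] — [plex wug] of type ⟨⟨e, ⟨e, s⟩⟩, ⟨e, t⟩⟩ combines with [kiv florp] of type ⟨e, ⟨e, s⟩⟩: type ⟨e, t⟩.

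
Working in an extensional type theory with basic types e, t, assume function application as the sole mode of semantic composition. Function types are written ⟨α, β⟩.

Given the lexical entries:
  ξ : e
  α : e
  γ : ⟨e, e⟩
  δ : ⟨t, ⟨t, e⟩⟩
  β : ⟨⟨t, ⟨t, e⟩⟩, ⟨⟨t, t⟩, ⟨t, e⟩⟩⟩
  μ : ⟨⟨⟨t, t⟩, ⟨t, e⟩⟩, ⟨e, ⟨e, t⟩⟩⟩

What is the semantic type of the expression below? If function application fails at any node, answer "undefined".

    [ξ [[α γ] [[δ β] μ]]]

[α γ] — γ of type ⟨e, e⟩ combines with α of type e: type e.
[δ β] — β of type ⟨⟨t, ⟨t, e⟩⟩, ⟨⟨t, t⟩, ⟨t, e⟩⟩⟩ combines with δ of type ⟨t, ⟨t, e⟩⟩: type ⟨⟨t, t⟩, ⟨t, e⟩⟩.
[[δ β] μ] — μ of type ⟨⟨⟨t, t⟩, ⟨t, e⟩⟩, ⟨e, ⟨e, t⟩⟩⟩ combines with [δ β] of type ⟨⟨t, t⟩, ⟨t, e⟩⟩: type ⟨e, ⟨e, t⟩⟩.
[[α γ] [[δ β] μ]] — [[δ β] μ] of type ⟨e, ⟨e, t⟩⟩ combines with [α γ] of type e: type ⟨e, t⟩.
[ξ [[α γ] [[δ β] μ]]] — [[α γ] [[δ β] μ]] of type ⟨e, t⟩ combines with ξ of type e: type t.

t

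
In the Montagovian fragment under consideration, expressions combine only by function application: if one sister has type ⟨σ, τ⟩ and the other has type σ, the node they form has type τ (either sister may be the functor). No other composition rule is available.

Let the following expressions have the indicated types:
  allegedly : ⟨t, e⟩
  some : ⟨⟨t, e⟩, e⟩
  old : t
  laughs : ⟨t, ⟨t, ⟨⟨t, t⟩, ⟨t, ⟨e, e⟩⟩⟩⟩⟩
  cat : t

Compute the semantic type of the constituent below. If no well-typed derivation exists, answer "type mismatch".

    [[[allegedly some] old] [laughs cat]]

type mismatch

[allegedly some]: some is ⟨⟨t, e⟩, e⟩, allegedly is ⟨t, e⟩; result e.
[[allegedly some] old]: e and t cannot combine by function application — type clash.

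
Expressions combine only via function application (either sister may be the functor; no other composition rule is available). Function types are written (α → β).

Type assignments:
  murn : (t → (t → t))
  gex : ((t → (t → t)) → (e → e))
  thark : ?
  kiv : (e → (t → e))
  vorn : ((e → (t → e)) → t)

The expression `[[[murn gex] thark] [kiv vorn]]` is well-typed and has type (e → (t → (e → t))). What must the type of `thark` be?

((e → e) → (t → (e → (t → (e → t)))))

[[[murn gex] thark] [kiv vorn]] must have type (e → (t → (e → t))). The sister [kiv vorn] has type t; that is not a function onto (e → (t → (e → t))), so [[murn gex] thark] must be the functor, of type (t → (e → (t → (e → t)))).
[[murn gex] thark] must have type (t → (e → (t → (e → t)))). The sister [murn gex] has type (e → e); that is not a function onto (t → (e → (t → (e → t)))), so thark must be the functor, of type ((e → e) → (t → (e → (t → (e → t))))).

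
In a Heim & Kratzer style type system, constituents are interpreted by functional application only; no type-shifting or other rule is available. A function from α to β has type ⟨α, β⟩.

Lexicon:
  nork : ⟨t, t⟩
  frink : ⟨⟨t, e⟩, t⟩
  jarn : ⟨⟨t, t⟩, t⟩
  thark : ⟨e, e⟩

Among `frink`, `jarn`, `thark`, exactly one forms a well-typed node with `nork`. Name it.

jarn

frink : ⟨⟨t, e⟩, t⟩ — does not combine with nork.
jarn — combines: jarn : ⟨⟨t, t⟩, t⟩ takes nork : ⟨t, t⟩ as argument, giving t.
thark : ⟨e, e⟩ — does not combine with nork.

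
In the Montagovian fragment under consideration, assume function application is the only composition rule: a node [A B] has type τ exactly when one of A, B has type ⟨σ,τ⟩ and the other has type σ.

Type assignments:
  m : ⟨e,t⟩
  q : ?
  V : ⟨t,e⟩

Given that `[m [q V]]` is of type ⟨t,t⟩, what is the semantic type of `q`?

[m [q V]] is required to be ⟨t,t⟩. m : ⟨e,t⟩ cannot yield ⟨t,t⟩ as functor, so [q V] : ⟨⟨e,t⟩,⟨t,t⟩⟩.
[q V] is required to be ⟨⟨e,t⟩,⟨t,t⟩⟩. V : ⟨t,e⟩ cannot yield ⟨⟨e,t⟩,⟨t,t⟩⟩ as functor, so q : ⟨⟨t,e⟩,⟨⟨e,t⟩,⟨t,t⟩⟩⟩.

⟨⟨t,e⟩,⟨⟨e,t⟩,⟨t,t⟩⟩⟩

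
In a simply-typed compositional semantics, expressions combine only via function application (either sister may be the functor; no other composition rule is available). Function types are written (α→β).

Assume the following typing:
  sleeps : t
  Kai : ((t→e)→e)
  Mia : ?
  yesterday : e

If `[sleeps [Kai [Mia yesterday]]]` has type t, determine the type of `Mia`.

For [sleeps [Kai [Mia yesterday]]] to have type t with sleeps of type t, [Kai [Mia yesterday]] must be the function: [Kai [Mia yesterday]] : (t→t).
For [Kai [Mia yesterday]] to have type (t→t) with Kai of type ((t→e)→e), [Mia yesterday] must be the function: [Mia yesterday] : (((t→e)→e)→(t→t)).
For [Mia yesterday] to have type (((t→e)→e)→(t→t)) with yesterday of type e, Mia must be the function: Mia : (e→(((t→e)→e)→(t→t))).

(e→(((t→e)→e)→(t→t)))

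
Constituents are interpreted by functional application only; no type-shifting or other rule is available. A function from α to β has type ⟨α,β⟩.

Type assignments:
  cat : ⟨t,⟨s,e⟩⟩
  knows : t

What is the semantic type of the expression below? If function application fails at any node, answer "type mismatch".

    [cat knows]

⟨s,e⟩

[cat knows]: functor cat : ⟨t,⟨s,e⟩⟩, argument knows : t; result ⟨s,e⟩.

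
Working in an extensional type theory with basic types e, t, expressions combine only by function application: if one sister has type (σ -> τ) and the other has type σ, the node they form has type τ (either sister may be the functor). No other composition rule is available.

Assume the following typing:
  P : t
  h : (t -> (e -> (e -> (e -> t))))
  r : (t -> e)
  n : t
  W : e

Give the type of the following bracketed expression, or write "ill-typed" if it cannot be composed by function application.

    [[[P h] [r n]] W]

(e -> t)

[P h]: h is (t -> (e -> (e -> (e -> t)))), P is t; result (e -> (e -> (e -> t))).
[r n]: r is (t -> e), n is t; result e.
[[P h] [r n]]: [P h] is (e -> (e -> (e -> t))), [r n] is e; result (e -> (e -> t)).
[[[P h] [r n]] W]: [[P h] [r n]] is (e -> (e -> t)), W is e; result (e -> t).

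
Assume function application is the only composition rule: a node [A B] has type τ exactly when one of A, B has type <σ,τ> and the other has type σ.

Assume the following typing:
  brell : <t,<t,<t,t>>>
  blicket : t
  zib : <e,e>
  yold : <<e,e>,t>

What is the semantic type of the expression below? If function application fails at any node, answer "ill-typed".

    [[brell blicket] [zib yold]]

[brell blicket]: <t,<t,<t,t>>> applied to t yields <t,<t,t>>.
[zib yold]: <<e,e>,t> applied to <e,e> yields t.
[[brell blicket] [zib yold]]: <t,<t,t>> applied to t yields <t,t>.

<t,t>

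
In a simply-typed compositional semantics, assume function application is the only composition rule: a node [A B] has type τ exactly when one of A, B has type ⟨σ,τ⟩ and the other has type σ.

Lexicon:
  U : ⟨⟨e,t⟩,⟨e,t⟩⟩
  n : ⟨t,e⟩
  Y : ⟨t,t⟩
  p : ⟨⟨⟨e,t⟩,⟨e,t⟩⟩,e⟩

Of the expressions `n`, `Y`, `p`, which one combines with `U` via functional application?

p

n : ⟨t,e⟩ — no; U wants ⟨e,t⟩, and n wants t.
Y : ⟨t,t⟩ — no; U wants ⟨e,t⟩, and Y wants t.
p — combines: p : ⟨⟨⟨e,t⟩,⟨e,t⟩⟩,e⟩ takes U : ⟨⟨e,t⟩,⟨e,t⟩⟩ as argument, giving e.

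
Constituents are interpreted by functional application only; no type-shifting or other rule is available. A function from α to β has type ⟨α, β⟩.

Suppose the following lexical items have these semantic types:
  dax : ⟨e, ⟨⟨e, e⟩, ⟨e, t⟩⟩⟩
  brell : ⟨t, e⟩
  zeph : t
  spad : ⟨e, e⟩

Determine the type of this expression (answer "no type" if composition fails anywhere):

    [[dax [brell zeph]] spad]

⟨e, t⟩

[brell zeph]: functor brell : ⟨t, e⟩, argument zeph : t; result e.
[dax [brell zeph]]: functor dax : ⟨e, ⟨⟨e, e⟩, ⟨e, t⟩⟩⟩, argument [brell zeph] : e; result ⟨⟨e, e⟩, ⟨e, t⟩⟩.
[[dax [brell zeph]] spad]: functor [dax [brell zeph]] : ⟨⟨e, e⟩, ⟨e, t⟩⟩, argument spad : ⟨e, e⟩; result ⟨e, t⟩.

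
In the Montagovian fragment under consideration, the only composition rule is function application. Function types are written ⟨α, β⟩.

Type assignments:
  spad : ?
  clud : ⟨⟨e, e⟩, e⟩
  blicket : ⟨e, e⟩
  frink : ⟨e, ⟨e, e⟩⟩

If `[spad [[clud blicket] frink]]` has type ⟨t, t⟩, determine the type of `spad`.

⟨⟨e, e⟩, ⟨t, t⟩⟩

For [spad [[clud blicket] frink]] to have type ⟨t, t⟩ with [[clud blicket] frink] of type ⟨e, e⟩, spad must be the function: spad : ⟨⟨e, e⟩, ⟨t, t⟩⟩.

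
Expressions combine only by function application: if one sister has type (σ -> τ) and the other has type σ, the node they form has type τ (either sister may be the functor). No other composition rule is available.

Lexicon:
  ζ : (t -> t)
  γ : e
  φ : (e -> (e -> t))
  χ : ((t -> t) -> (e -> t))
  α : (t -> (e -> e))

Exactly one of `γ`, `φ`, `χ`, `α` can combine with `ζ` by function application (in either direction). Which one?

γ : e — ζ needs t; γ needs nothing (atomic); neither fits.
φ : (e -> (e -> t)) — ζ needs t; φ needs e; neither fits.
χ — combines: χ : ((t -> t) -> (e -> t)) takes ζ : (t -> t) as argument, giving (e -> t).
α : (t -> (e -> e)) — ζ needs t; α needs t; neither fits.

χ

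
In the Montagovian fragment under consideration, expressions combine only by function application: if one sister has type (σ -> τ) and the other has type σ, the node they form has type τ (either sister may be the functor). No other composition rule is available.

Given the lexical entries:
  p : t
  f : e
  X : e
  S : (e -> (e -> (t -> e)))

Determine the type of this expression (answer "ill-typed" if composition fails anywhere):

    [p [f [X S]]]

[X S] — S of type (e -> (e -> (t -> e))) combines with X of type e: type (e -> (t -> e)).
[f [X S]] — [X S] of type (e -> (t -> e)) combines with f of type e: type (t -> e).
[p [f [X S]]] — [f [X S]] of type (t -> e) combines with p of type t: type e.

e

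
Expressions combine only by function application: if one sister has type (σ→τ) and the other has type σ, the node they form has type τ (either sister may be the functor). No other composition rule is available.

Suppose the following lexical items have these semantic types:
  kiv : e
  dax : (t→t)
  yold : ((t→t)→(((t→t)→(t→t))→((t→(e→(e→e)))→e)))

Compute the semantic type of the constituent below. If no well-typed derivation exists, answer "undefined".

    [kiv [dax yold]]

undefined

[dax yold] — yold of type ((t→t)→(((t→t)→(t→t))→((t→(e→(e→e)))→e))) combines with dax of type (t→t): type (((t→t)→(t→t))→((t→(e→(e→e)))→e)).
[kiv [dax yold]]: e with (((t→t)→(t→t))→((t→(e→(e→e)))→e)) — neither is a function whose domain matches the other; composition fails here.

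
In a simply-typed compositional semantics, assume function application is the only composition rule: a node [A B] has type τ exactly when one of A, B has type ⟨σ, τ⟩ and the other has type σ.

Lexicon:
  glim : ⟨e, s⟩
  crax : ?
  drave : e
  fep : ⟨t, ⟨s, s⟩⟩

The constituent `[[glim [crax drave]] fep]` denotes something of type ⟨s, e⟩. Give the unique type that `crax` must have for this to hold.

[[glim [crax drave]] fep] must have type ⟨s, e⟩. The sister fep has type ⟨t, ⟨s, s⟩⟩; that is not a function onto ⟨s, e⟩, so [glim [crax drave]] must be the functor, of type ⟨⟨t, ⟨s, s⟩⟩, ⟨s, e⟩⟩.
[glim [crax drave]] must have type ⟨⟨t, ⟨s, s⟩⟩, ⟨s, e⟩⟩. The sister glim has type ⟨e, s⟩; that is not a function onto ⟨⟨t, ⟨s, s⟩⟩, ⟨s, e⟩⟩, so [crax drave] must be the functor, of type ⟨⟨e, s⟩, ⟨⟨t, ⟨s, s⟩⟩, ⟨s, e⟩⟩⟩.
[crax drave] must have type ⟨⟨e, s⟩, ⟨⟨t, ⟨s, s⟩⟩, ⟨s, e⟩⟩⟩. The sister drave has type e; that is not a function onto ⟨⟨e, s⟩, ⟨⟨t, ⟨s, s⟩⟩, ⟨s, e⟩⟩⟩, so crax must be the functor, of type ⟨e, ⟨⟨e, s⟩, ⟨⟨t, ⟨s, s⟩⟩, ⟨s, e⟩⟩⟩⟩.

⟨e, ⟨⟨e, s⟩, ⟨⟨t, ⟨s, s⟩⟩, ⟨s, e⟩⟩⟩⟩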